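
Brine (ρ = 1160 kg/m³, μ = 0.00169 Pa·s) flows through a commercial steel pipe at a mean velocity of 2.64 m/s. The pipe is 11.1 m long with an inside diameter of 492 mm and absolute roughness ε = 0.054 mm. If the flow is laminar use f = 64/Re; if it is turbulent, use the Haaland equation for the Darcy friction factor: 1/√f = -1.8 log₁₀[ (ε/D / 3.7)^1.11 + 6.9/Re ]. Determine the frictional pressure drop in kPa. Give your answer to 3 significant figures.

Reynolds number Re = ρVD/μ = 1160 · 2.64 · 0.492 / 0.00169 = 8.915e+05.
Re > 4000 → turbulent. Relative roughness ε/D = 5.4e-05/0.492 = 0.00011. Haaland: 1/√f = -1.8 log₁₀[(0.00011/3.7)^1.11 + 6.9/8.915e+05] = -1.8 log₁₀[9.42e-06 + 7.74e-06] = 8.578, so f = 0.01359.
Darcy-Weisbach: ΔP = f(L/D)(ρV²/2) = 0.01359·(11.1/0.492)·(1160·2.64²/2) = 0.01359·22.56·4042 = 1239 Pa.
ΔP = 1239 Pa = 1.24 kPa.

ΔP ≈ 1.24 kPa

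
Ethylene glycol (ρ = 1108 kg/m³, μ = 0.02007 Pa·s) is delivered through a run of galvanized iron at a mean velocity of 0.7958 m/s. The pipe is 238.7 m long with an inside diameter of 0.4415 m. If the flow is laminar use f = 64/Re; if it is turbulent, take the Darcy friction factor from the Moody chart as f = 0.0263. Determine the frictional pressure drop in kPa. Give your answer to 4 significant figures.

Reynolds number Re = ρVD/μ = 1108 · 0.7958 · 0.4415 / 0.0201 = 1.94e+04.
Re > 4000 → turbulent; use the Moody-chart value f = 0.0263.
Darcy-Weisbach: ΔP = f(L/D)(ρV²/2) = 0.0263·(238.7/0.4415)·(1108·0.7958²/2) = 0.0263·540.7·350.8 = 4989 Pa.
ΔP = 4989 Pa = 4.989 kPa.

ΔP ≈ 4.989 kPa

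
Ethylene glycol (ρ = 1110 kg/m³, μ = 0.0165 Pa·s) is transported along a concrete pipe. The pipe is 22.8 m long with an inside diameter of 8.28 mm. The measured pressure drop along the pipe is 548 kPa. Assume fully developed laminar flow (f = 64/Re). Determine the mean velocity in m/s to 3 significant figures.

V ≈ 3.12 m/s

For laminar flow, f = 64/Re with Re = ρVD/μ, so Darcy-Weisbach reduces to ΔP = 32μLV/D². Solving for V: V = ΔP·D²/(32μL) = 5.48e+05·(0.00828)²/(32·0.0165·22.8) = 3.121 m/s.
Check: Re = ρVD/μ = 1110·3.121·0.00828/0.0165 = 1738 < 2300, so the laminar assumption holds.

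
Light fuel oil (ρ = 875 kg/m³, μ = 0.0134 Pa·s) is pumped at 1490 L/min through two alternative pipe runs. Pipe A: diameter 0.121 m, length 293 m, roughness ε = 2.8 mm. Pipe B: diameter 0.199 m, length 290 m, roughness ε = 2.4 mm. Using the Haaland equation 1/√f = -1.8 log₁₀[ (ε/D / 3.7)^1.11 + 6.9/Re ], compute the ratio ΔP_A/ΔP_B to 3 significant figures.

ΔP_A/ΔP_B ≈ 14.5

Pipe A: V = Q/A = 0.02483/0.0115 = 2.16 m/s; Re = 1.706e+04; ε/D = 0.0231; Haaland → f = 0.05359; ΔP_A = f(L/D)(ρV²/2) = 2.648e+05 Pa.
Pipe B: V = Q/A = 0.02483/0.0311 = 0.7984 m/s; Re = 1.038e+04; ε/D = 0.0121; Haaland → f = 0.04498; ΔP_B = f(L/D)(ρV²/2) = 1.828e+04 Pa.
ΔP_A/ΔP_B = 2.648e+05/1.828e+04 = 14.5.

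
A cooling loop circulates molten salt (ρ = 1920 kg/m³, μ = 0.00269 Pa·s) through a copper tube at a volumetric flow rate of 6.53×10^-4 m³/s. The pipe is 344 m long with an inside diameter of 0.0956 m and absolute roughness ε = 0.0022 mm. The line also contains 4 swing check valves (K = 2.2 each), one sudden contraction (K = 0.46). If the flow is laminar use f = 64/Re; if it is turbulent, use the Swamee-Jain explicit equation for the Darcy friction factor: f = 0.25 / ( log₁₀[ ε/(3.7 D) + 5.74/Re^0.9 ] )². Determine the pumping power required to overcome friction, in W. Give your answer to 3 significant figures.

P ≈ 0.711 W

Cross-sectional area A = πD²/4 = π(0.0956)²/4 = 0.007178 m²; mean velocity V = Q/A = 0.000653/0.007178 = 0.09097 m/s.
Reynolds number Re = ρVD/μ = 1920 · 0.09097 · 0.0956 / 0.00269 = 6207.
Re > 4000 → turbulent. Relative roughness ε/D = 2.2e-06/0.0956 = 2.3e-05. Swamee-Jain: f = 0.25/(log₁₀[2.3e-05/3.7 + 5.74/6207^0.9])² = 0.25/(log₁₀[6.22e-06 + 0.00221])² = 0.25/(-2.653)² = 0.03551.
Total minor-loss coefficient ΣK = 4·2.2 + 1·0.46 = 9.26.
ΔP = [f·L/D + ΣK]·(ρV²/2) = [0.03551·344/0.0956 + 9.26]·(1920·0.09097²/2) = [127.8 + 9.26]·7.945 = 1089 Pa.
Pumping power P = QΔP = 0.000653·1089 = 0.7109 W = 0.711 W.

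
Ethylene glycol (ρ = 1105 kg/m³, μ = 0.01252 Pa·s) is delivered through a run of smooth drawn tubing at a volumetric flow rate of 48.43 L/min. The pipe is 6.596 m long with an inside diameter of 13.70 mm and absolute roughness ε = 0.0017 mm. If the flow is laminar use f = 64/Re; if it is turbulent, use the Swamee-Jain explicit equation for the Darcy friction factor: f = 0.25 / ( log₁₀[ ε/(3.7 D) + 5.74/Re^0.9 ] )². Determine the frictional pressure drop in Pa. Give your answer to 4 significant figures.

ΔP ≈ 279100 Pa

Q = 48.43 L/min = 48.43/60000 = 0.0008072 m³/s.
Cross-sectional area A = πD²/4 = π(0.0137)²/4 = 0.0001474 m²; mean velocity V = Q/A = 0.0008072/0.0001474 = 5.476 m/s.
Reynolds number Re = ρVD/μ = 1105 · 5.476 · 0.0137 / 0.0125 = 6621.
Re > 4000 → turbulent. Relative roughness ε/D = 1.7e-06/0.0137 = 0.000124. Swamee-Jain: f = 0.25/(log₁₀[0.000124/3.7 + 5.74/6621^0.9])² = 0.25/(log₁₀[3.35e-05 + 0.00209])² = 0.25/(-2.673)² = 0.03499.
Darcy-Weisbach: ΔP = f(L/D)(ρV²/2) = 0.03499·(6.596/0.0137)·(1105·5.476²/2) = 0.03499·481.5·1.657e+04 = 2.791e+05 Pa.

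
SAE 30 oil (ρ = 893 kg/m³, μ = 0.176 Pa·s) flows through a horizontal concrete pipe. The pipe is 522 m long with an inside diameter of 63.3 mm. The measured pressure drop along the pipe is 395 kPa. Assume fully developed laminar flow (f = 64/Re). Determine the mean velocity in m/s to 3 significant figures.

V ≈ 0.538 m/s

For laminar flow, f = 64/Re with Re = ρVD/μ, so Darcy-Weisbach reduces to ΔP = 32μLV/D². Solving for V: V = ΔP·D²/(32μL) = 3.95e+05·(0.0633)²/(32·0.176·522) = 0.5384 m/s.
Check: Re = ρVD/μ = 893·0.5384·0.0633/0.176 = 172.9 < 2300, so the laminar assumption holds.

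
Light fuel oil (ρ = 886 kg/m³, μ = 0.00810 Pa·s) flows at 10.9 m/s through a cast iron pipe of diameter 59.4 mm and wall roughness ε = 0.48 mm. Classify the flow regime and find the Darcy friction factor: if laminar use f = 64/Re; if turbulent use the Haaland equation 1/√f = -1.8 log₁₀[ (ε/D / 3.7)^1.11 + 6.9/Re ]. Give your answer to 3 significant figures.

f ≈ 0.0363

Re = ρVD/μ = 886·10.9·0.0594/0.0081 = 7.082e+04.
Re > 4000 → turbulent. ε/D = 0.00048/0.0594 = 0.00808; Haaland: 1/√f = -1.8 log₁₀[0.00111 + 9.74e-05] = 5.251, so f = 0.03627.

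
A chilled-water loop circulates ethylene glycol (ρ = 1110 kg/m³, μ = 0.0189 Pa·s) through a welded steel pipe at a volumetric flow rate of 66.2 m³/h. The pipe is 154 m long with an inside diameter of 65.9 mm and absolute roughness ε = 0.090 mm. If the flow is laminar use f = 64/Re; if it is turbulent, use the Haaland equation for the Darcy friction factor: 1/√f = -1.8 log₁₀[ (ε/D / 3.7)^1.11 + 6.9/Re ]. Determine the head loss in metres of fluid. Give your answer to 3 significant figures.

Q = 66.2 m³/h = 66.2/3600 = 0.01839 m³/s.
Cross-sectional area A = πD²/4 = π(0.0659)²/4 = 0.003411 m²; mean velocity V = Q/A = 0.01839/0.003411 = 5.391 m/s.
Reynolds number Re = ρVD/μ = 1110 · 5.391 · 0.0659 / 0.0189 = 2.087e+04.
Re > 4000 → turbulent. Relative roughness ε/D = 9e-05/0.0659 = 0.00137. Haaland: 1/√f = -1.8 log₁₀[(0.00137/3.7)^1.11 + 6.9/2.087e+04] = -1.8 log₁₀[0.000155 + 0.000331] = 5.965, so f = 0.0281.
Darcy-Weisbach: ΔP = f(L/D)(ρV²/2) = 0.0281·(154/0.0659)·(1110·5.391²/2) = 0.0281·2337·1.613e+04 = 1.059e+06 Pa.
Head loss h_f = ΔP/(ρg) = 1.059e+06/(1110·9.81) = 97.3 m.

h_f ≈ 97.3 m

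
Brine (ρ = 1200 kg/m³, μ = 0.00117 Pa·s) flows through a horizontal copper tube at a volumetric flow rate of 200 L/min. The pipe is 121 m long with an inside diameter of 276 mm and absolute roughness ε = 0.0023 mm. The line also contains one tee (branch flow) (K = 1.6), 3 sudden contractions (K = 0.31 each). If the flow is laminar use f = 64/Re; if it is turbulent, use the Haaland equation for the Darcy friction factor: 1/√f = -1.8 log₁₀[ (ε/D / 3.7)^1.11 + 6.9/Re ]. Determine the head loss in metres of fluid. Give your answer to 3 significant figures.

h_f ≈ 0.00230 m

Q = 200 L/min = 200/60000 = 0.003333 m³/s.
Cross-sectional area A = πD²/4 = π(0.276)²/4 = 0.05983 m²; mean velocity V = Q/A = 0.003333/0.05983 = 0.05571 m/s.
Reynolds number Re = ρVD/μ = 1200 · 0.05571 · 0.276 / 0.00117 = 1.577e+04.
Re > 4000 → turbulent. Relative roughness ε/D = 2.3e-06/0.276 = 8.33e-06. Haaland: 1/√f = -1.8 log₁₀[(8.33e-06/3.7)^1.11 + 6.9/1.577e+04] = -1.8 log₁₀[5.39e-07 + 0.000437] = 6.045, so f = 0.02736.
Total minor-loss coefficient ΣK = 1·1.6 + 3·0.31 = 2.53.
ΔP = [f·L/D + ΣK]·(ρV²/2) = [0.02736·121/0.276 + 2.53]·(1200·0.05571²/2) = [12 + 2.53]·1.862 = 27.05 Pa.
Head loss h_f = ΔP/(ρg) = 27.05/(1200·9.81) = 0.00230 m.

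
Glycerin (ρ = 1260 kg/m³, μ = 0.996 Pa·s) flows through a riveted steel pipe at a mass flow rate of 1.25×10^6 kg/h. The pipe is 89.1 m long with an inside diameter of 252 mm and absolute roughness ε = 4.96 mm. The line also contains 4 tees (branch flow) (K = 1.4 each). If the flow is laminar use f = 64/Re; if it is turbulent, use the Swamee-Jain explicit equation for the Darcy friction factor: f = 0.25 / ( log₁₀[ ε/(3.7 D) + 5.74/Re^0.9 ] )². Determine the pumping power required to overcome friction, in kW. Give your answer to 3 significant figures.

ṁ = 1.25×10^6 kg/h = 1.25×10^6/3600 = 347.2 kg/s.
A = πD²/4 = π(0.252)²/4 = 0.04988 m²; mean velocity V = ṁ/(ρA) = 347.2/(1260 · 0.04988) = 5.525 m/s.
Reynolds number Re = ρVD/μ = 1260 · 5.525 · 0.252 / 0.996 = 1761.
Re < 2300 → laminar flow, so f = 64/Re = 64/1761 = 0.03633 (the turbulent correlation is not needed).
Total minor-loss coefficient ΣK = 4·1.4 = 5.6.
ΔP = [f·L/D + ΣK]·(ρV²/2) = [0.03633·89.1/0.252 + 5.6]·(1260·5.525²/2) = [12.85 + 5.6]·1.923e+04 = 3.548e+05 Pa.
Q = ṁ/ρ = 347.2/1260 = 0.2756 m³/s.
Pumping power P = QΔP = 0.2756·3.548e+05 = 97770 W = 97.8 kW.

P ≈ 97.8 kW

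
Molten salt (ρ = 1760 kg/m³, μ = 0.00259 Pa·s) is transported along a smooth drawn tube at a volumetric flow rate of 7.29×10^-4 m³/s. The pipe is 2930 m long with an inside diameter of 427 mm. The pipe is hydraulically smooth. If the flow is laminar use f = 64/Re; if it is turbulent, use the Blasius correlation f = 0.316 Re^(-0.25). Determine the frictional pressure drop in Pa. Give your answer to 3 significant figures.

Cross-sectional area A = πD²/4 = π(0.427)²/4 = 0.1432 m²; mean velocity V = Q/A = 0.000729/0.1432 = 0.005091 m/s.
Reynolds number Re = ρVD/μ = 1760 · 0.005091 · 0.427 / 0.00259 = 1477.
Re < 2300 → laminar flow, so f = 64/Re = 64/1477 = 0.04333 (the turbulent correlation is not needed).
Darcy-Weisbach: ΔP = f(L/D)(ρV²/2) = 0.04333·(2930/0.427)·(1760·0.005091²/2) = 0.04333·6862·0.02281 = 6.78 Pa.

ΔP ≈ 6.78 Pa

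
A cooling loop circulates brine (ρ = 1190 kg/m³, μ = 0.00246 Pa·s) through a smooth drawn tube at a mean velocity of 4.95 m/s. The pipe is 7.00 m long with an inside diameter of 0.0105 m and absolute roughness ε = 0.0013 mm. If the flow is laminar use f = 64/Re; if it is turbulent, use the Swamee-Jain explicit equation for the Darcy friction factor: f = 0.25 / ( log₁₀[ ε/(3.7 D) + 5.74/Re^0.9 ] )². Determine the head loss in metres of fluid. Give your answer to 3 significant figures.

h_f ≈ 20.6 m

Reynolds number Re = ρVD/μ = 1190 · 4.95 · 0.0105 / 0.00246 = 2.514e+04.
Re > 4000 → turbulent. Relative roughness ε/D = 1.3e-06/0.0105 = 0.000124. Swamee-Jain: f = 0.25/(log₁₀[0.000124/3.7 + 5.74/2.514e+04^0.9])² = 0.25/(log₁₀[3.35e-05 + 0.000629])² = 0.25/(-3.179)² = 0.02474.
Darcy-Weisbach: ΔP = f(L/D)(ρV²/2) = 0.02474·(7/0.0105)·(1190·4.95²/2) = 0.02474·666.7·1.458e+04 = 2.404e+05 Pa.
Head loss h_f = ΔP/(ρg) = 2.404e+05/(1190·9.81) = 20.6 m.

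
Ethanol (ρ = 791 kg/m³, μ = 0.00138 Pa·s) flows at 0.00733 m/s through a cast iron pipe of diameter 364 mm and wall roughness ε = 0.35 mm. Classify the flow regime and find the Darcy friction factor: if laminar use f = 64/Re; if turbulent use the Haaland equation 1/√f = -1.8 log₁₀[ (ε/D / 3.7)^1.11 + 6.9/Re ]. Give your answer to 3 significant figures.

Re = ρVD/μ = 791·0.00733·0.364/0.00138 = 1529.
Re < 2300 → laminar, so f = 64/Re = 0.04185 (roughness is irrelevant in laminar flow).

f ≈ 0.0418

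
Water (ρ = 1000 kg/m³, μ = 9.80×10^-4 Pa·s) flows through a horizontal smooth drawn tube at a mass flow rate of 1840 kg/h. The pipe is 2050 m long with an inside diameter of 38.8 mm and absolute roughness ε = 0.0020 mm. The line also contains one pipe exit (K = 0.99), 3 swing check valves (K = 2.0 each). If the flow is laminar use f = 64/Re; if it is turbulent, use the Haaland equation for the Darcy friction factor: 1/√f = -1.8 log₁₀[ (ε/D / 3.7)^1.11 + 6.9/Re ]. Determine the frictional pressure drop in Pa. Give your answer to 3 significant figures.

ṁ = 1840 kg/h = 1840/3600 = 0.5111 kg/s.
A = πD²/4 = π(0.0388)²/4 = 0.001182 m²; mean velocity V = ṁ/(ρA) = 0.5111/(1000 · 0.001182) = 0.4323 m/s.
Reynolds number Re = ρVD/μ = 1000 · 0.4323 · 0.0388 / 0.00098 = 1.711e+04.
Re > 4000 → turbulent. Relative roughness ε/D = 2e-06/0.0388 = 5.15e-05. Haaland: 1/√f = -1.8 log₁₀[(5.15e-05/3.7)^1.11 + 6.9/1.711e+04] = -1.8 log₁₀[4.07e-06 + 0.000403] = 6.102, so f = 0.02685.
Total minor-loss coefficient ΣK = 1·0.99 + 3·2 = 6.99.
ΔP = [f·L/D + ΣK]·(ρV²/2) = [0.02685·2050/0.0388 + 6.99]·(1000·0.4323²/2) = [1419 + 6.99]·93.43 = 1.332e+05 Pa.

ΔP ≈ 133000 Pa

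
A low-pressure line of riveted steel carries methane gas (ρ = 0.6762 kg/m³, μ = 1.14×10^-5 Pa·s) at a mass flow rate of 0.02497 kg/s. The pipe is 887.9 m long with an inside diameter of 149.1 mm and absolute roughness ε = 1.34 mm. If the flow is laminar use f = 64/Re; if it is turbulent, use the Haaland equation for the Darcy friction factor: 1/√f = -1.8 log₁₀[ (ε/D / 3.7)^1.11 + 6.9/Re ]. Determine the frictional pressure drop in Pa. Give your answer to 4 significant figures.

ΔP ≈ 357.1 Pa

A = πD²/4 = π(0.1491)²/4 = 0.01746 m²; mean velocity V = ṁ/(ρA) = 0.02497/(0.6762 · 0.01746) = 2.115 m/s.
Reynolds number Re = ρVD/μ = 0.6762 · 2.115 · 0.1491 / 1.14e-05 = 1.87e+04.
Re > 4000 → turbulent. Relative roughness ε/D = 0.00134/0.1491 = 0.00899. Haaland: 1/√f = -1.8 log₁₀[(0.00899/3.7)^1.11 + 6.9/1.87e+04] = -1.8 log₁₀[0.00125 + 0.000369] = 5.022, so f = 0.03965.
Darcy-Weisbach: ΔP = f(L/D)(ρV²/2) = 0.03965·(887.9/0.1491)·(0.6762·2.115²/2) = 0.03965·5955·1.512 = 357.1 Pa.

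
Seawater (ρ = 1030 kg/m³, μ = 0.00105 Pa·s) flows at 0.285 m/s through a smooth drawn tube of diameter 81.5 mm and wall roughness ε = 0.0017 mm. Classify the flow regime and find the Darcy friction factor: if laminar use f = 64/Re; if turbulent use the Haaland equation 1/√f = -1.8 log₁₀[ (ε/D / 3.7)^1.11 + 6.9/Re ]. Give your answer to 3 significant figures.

Re = ρVD/μ = 1030·0.285·0.0815/0.00105 = 2.279e+04.
Re > 4000 → turbulent. ε/D = 1.7e-06/0.0815 = 2.09e-05; Haaland: 1/√f = -1.8 log₁₀[1.49e-06 + 0.000303] = 6.33, so f = 0.02496.

f ≈ 0.0250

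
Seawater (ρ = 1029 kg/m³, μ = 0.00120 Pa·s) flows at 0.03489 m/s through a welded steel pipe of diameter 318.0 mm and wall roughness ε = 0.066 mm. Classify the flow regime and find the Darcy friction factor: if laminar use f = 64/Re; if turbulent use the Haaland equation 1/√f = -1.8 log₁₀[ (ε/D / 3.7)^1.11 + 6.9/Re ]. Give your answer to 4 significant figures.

f ≈ 0.03154

Re = ρVD/μ = 1029·0.03489·0.318/0.0012 = 9514.
Re > 4000 → turbulent. ε/D = 6.6e-05/0.318 = 0.000208; Haaland: 1/√f = -1.8 log₁₀[1.91e-05 + 0.000725] = 5.631, so f = 0.03154.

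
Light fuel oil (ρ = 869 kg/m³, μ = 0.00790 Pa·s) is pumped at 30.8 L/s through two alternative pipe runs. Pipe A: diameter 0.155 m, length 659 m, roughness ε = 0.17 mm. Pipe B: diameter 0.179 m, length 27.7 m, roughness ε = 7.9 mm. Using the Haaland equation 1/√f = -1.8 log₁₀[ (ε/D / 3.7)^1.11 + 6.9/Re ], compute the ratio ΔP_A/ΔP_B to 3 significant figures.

Pipe A: V = Q/A = 0.0308/0.01887 = 1.632 m/s; Re = 2.783e+04; ε/D = 0.0011; Haaland → f = 0.02619; ΔP_A = f(L/D)(ρV²/2) = 1.289e+05 Pa.
Pipe B: V = Q/A = 0.0308/0.02516 = 1.224 m/s; Re = 2.41e+04; ε/D = 0.0441; Haaland → f = 0.06878; ΔP_B = f(L/D)(ρV²/2) = 6928 Pa.
ΔP_A/ΔP_B = 1.289e+05/6928 = 18.6.

ΔP_A/ΔP_B ≈ 18.6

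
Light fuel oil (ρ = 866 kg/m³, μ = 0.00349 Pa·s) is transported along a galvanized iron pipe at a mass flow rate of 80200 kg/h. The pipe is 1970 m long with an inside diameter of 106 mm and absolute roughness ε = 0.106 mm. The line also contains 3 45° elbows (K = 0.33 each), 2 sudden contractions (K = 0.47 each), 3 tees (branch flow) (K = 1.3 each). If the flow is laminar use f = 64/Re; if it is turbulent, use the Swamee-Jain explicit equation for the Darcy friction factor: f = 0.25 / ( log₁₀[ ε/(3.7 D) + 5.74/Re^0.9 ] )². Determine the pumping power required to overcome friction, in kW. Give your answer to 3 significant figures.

P ≈ 40.9 kW

ṁ = 80200 kg/h = 80200/3600 = 22.28 kg/s.
A = πD²/4 = π(0.106)²/4 = 0.008825 m²; mean velocity V = ṁ/(ρA) = 22.28/(866 · 0.008825) = 2.915 m/s.
Reynolds number Re = ρVD/μ = 866 · 2.915 · 0.106 / 0.00349 = 7.667e+04.
Re > 4000 → turbulent. Relative roughness ε/D = 0.000106/0.106 = 0.001. Swamee-Jain: f = 0.25/(log₁₀[0.001/3.7 + 5.74/7.667e+04^0.9])² = 0.25/(log₁₀[0.00027 + 0.000231])² = 0.25/(-3.3)² = 0.02295.
Total minor-loss coefficient ΣK = 3·0.33 + 2·0.47 + 3·1.3 = 5.83.
ΔP = [f·L/D + ΣK]·(ρV²/2) = [0.02295·1970/0.106 + 5.83]·(866·2.915²/2) = [426.6 + 5.83]·3680 = 1.591e+06 Pa.
Q = ṁ/ρ = 22.28/866 = 0.02572 m³/s.
Pumping power P = QΔP = 0.02572·1.591e+06 = 40930 W = 40.9 kW.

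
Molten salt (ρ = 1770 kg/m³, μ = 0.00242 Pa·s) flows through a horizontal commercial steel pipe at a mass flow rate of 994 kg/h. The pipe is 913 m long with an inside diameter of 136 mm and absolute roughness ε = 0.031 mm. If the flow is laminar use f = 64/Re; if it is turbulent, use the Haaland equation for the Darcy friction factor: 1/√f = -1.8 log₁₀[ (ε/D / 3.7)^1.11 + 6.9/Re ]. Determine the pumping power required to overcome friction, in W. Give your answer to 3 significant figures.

ṁ = 994 kg/h = 994/3600 = 0.2761 kg/s.
A = πD²/4 = π(0.136)²/4 = 0.01453 m²; mean velocity V = ṁ/(ρA) = 0.2761/(1770 · 0.01453) = 0.01074 m/s.
Reynolds number Re = ρVD/μ = 1770 · 0.01074 · 0.136 / 0.00242 = 1068.
Re < 2300 → laminar flow, so f = 64/Re = 64/1068 = 0.05992 (the turbulent correlation is not needed).
Darcy-Weisbach: ΔP = f(L/D)(ρV²/2) = 0.05992·(913/0.136)·(1770·0.01074²/2) = 0.05992·6713·0.1021 = 41.05 Pa.
Q = ṁ/ρ = 0.2761/1770 = 0.000156 m³/s.
Pumping power P = QΔP = 0.000156·41.05 = 0.006403 W = 0.00640 W.

P ≈ 0.00640 W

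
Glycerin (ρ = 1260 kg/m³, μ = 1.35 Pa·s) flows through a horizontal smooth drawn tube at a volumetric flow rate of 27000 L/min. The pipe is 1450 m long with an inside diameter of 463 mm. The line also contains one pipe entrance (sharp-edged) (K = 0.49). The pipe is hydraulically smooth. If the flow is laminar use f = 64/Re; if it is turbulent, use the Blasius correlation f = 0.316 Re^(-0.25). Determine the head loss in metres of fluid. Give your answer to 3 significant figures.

Q = 27000 L/min = 27000/60000 = 0.45 m³/s.
Cross-sectional area A = πD²/4 = π(0.463)²/4 = 0.1684 m²; mean velocity V = Q/A = 0.45/0.1684 = 2.673 m/s.
Reynolds number Re = ρVD/μ = 1260 · 2.673 · 0.463 / 1.35 = 1155.
Re < 2300 → laminar flow, so f = 64/Re = 64/1155 = 0.05541 (the turbulent correlation is not needed).
Total minor-loss coefficient ΣK = 1·0.49 = 0.49.
ΔP = [f·L/D + ΣK]·(ρV²/2) = [0.05541·1450/0.463 + 0.49]·(1260·2.673²/2) = [173.5 + 0.49]·4501 = 7.832e+05 Pa.
Head loss h_f = ΔP/(ρg) = 7.832e+05/(1260·9.81) = 63.4 m.

h_f ≈ 63.4 m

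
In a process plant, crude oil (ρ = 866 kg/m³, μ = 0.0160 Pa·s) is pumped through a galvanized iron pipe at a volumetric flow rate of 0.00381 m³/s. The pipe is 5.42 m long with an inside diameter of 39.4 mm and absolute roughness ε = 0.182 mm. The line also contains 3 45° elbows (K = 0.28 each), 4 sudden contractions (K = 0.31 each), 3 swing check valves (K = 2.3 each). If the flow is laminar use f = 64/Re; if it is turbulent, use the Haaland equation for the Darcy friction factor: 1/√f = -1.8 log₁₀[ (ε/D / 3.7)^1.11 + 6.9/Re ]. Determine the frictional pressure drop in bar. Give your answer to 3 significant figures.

Cross-sectional area A = πD²/4 = π(0.0394)²/4 = 0.001219 m²; mean velocity V = Q/A = 0.00381/0.001219 = 3.125 m/s.
Reynolds number Re = ρVD/μ = 866 · 3.125 · 0.0394 / 0.016 = 6664.
Re > 4000 → turbulent. Relative roughness ε/D = 0.000182/0.0394 = 0.00462. Haaland: 1/√f = -1.8 log₁₀[(0.00462/3.7)^1.11 + 6.9/6664] = -1.8 log₁₀[0.000598 + 0.00104] = 5.016, so f = 0.03974.
Total minor-loss coefficient ΣK = 3·0.28 + 4·0.31 + 3·2.3 = 8.98.
ΔP = [f·L/D + ΣK]·(ρV²/2) = [0.03974·5.42/0.0394 + 8.98]·(866·3.125²/2) = [5.467 + 8.98]·4228 = 6.109e+04 Pa.
ΔP = 6.109e+04 Pa = 0.611 bar.

ΔP ≈ 0.611 bar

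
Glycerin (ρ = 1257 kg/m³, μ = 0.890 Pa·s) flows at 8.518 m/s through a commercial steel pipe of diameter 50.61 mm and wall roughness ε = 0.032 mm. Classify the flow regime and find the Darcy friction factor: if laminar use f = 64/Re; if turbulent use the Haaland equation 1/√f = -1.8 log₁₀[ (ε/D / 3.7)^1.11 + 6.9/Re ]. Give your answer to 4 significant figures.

f ≈ 0.1051

Re = ρVD/μ = 1257·8.518·0.05061/0.89 = 608.9.
Re < 2300 → laminar, so f = 64/Re = 0.1051 (roughness is irrelevant in laminar flow).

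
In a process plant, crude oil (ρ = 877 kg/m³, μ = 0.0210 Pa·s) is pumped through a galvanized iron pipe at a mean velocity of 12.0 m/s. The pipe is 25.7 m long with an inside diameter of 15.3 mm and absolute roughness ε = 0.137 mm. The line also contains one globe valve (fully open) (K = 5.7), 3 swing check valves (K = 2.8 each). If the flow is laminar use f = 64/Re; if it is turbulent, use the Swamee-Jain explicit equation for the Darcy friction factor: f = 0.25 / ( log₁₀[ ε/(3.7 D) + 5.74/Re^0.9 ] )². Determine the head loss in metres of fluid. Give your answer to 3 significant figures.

h_f ≈ 652 m

Reynolds number Re = ρVD/μ = 877 · 12 · 0.0153 / 0.021 = 7667.
Re > 4000 → turbulent. Relative roughness ε/D = 0.000137/0.0153 = 0.00895. Swamee-Jain: f = 0.25/(log₁₀[0.00895/3.7 + 5.74/7667^0.9])² = 0.25/(log₁₀[0.00242 + 0.00183])² = 0.25/(-2.371)² = 0.04445.
Total minor-loss coefficient ΣK = 1·5.7 + 3·2.8 = 14.1.
ΔP = [f·L/D + ΣK]·(ρV²/2) = [0.04445·25.7/0.0153 + 14.1]·(877·12²/2) = [74.67 + 14.1]·6.314e+04 = 5.605e+06 Pa.
Head loss h_f = ΔP/(ρg) = 5.605e+06/(877·9.81) = 652 m.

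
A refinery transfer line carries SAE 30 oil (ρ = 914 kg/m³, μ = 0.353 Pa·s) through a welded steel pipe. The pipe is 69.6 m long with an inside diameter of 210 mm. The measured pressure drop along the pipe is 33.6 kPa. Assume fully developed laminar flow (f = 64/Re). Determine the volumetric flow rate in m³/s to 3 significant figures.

Q ≈ 0.0653 m³/s

For laminar flow, f = 64/Re with Re = ρVD/μ, so Darcy-Weisbach reduces to ΔP = 32μLV/D². Solving for V: V = ΔP·D²/(32μL) = 3.36e+04·(0.21)²/(32·0.353·69.6) = 1.885 m/s.
Check: Re = ρVD/μ = 914·1.885·0.21/0.353 = 1025 < 2300, so the laminar assumption holds.
Q = V·A = 1.885·(π/4·0.21²) = 0.06528 m³/s = 0.0653 m³/s.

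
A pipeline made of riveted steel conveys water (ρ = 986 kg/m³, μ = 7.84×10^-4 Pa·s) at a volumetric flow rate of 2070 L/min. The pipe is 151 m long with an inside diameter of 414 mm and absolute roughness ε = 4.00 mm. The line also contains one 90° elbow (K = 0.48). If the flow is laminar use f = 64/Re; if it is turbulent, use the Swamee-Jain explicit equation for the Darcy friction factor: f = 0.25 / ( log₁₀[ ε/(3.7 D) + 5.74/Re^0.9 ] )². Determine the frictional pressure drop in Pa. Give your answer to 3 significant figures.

Q = 2070 L/min = 2070/60000 = 0.0345 m³/s.
Cross-sectional area A = πD²/4 = π(0.414)²/4 = 0.1346 m²; mean velocity V = Q/A = 0.0345/0.1346 = 0.2563 m/s.
Reynolds number Re = ρVD/μ = 986 · 0.2563 · 0.414 / 0.000784 = 1.334e+05.
Re > 4000 → turbulent. Relative roughness ε/D = 0.004/0.414 = 0.00966. Swamee-Jain: f = 0.25/(log₁₀[0.00966/3.7 + 5.74/1.334e+05^0.9])² = 0.25/(log₁₀[0.00261 + 0.00014])² = 0.25/(-2.56)² = 0.03813.
Total minor-loss coefficient ΣK = 1·0.48 = 0.48.
ΔP = [f·L/D + ΣK]·(ρV²/2) = [0.03813·151/0.414 + 0.48]·(986·0.2563²/2) = [13.91 + 0.48]·32.38 = 465.9 Pa.

ΔP ≈ 466 Pa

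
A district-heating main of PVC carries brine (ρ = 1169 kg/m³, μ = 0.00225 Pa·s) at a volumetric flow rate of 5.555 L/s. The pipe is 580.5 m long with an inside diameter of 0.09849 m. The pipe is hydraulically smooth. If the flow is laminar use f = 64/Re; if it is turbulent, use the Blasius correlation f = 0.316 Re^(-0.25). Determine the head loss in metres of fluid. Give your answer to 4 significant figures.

h_f ≈ 3.631 m

Q = 5.555 L/s = 5.555/1000 = 0.005555 m³/s.
Cross-sectional area A = πD²/4 = π(0.09849)²/4 = 0.007619 m²; mean velocity V = Q/A = 0.005555/0.007619 = 0.7291 m/s.
Reynolds number Re = ρVD/μ = 1169 · 0.7291 · 0.09849 / 0.00225 = 3.731e+04.
Re > 4000 → turbulent. Smooth-pipe (Blasius): f = 0.316 Re^(-0.25) = 0.316/(3.731e+04)^0.25 = 0.02274.
Darcy-Weisbach: ΔP = f(L/D)(ρV²/2) = 0.02274·(580.5/0.09849)·(1169·0.7291²/2) = 0.02274·5894·310.7 = 4.164e+04 Pa.
Head loss h_f = ΔP/(ρg) = 4.164e+04/(1169·9.81) = 3.631 m.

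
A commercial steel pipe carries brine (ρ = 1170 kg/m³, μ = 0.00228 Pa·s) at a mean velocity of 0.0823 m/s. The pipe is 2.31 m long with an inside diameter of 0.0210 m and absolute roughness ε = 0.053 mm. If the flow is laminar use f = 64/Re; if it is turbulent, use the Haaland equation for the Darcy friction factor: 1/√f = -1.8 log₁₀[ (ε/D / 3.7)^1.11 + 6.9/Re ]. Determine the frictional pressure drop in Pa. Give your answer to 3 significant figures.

Reynolds number Re = ρVD/μ = 1170 · 0.0823 · 0.021 / 0.00228 = 886.9.
Re < 2300 → laminar flow, so f = 64/Re = 64/886.9 = 0.07216 (the turbulent correlation is not needed).
Darcy-Weisbach: ΔP = f(L/D)(ρV²/2) = 0.07216·(2.31/0.021)·(1170·0.0823²/2) = 0.07216·110·3.962 = 31.45 Pa.

ΔP ≈ 31.5 Pa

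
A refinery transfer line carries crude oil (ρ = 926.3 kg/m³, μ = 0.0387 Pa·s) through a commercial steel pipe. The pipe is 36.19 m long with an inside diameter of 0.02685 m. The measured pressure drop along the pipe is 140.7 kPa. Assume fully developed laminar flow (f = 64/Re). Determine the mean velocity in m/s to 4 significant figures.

V ≈ 2.263 m/s

For laminar flow, f = 64/Re with Re = ρVD/μ, so Darcy-Weisbach reduces to ΔP = 32μLV/D². Solving for V: V = ΔP·D²/(32μL) = 1.407e+05·(0.02685)²/(32·0.0387·36.19) = 2.263 m/s.
Check: Re = ρVD/μ = 926.3·2.263·0.02685/0.0387 = 1455 < 2300, so the laminar assumption holds.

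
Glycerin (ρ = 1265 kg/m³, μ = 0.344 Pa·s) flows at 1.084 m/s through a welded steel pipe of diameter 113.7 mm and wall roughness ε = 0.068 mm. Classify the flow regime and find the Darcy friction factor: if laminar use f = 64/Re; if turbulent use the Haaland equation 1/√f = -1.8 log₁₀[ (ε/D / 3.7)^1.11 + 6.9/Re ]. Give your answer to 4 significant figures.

f ≈ 0.1412

Re = ρVD/μ = 1265·1.084·0.1137/0.344 = 453.2.
Re < 2300 → laminar, so f = 64/Re = 0.1412 (roughness is irrelevant in laminar flow).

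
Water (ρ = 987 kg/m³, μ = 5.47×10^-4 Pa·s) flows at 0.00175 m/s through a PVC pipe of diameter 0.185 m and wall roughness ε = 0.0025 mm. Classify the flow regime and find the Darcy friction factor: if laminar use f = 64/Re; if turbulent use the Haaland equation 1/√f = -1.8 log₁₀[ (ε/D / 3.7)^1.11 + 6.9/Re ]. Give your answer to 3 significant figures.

f ≈ 0.110

Re = ρVD/μ = 987·0.00175·0.185/0.000547 = 584.2.
Re < 2300 → laminar, so f = 64/Re = 0.1096 (roughness is irrelevant in laminar flow).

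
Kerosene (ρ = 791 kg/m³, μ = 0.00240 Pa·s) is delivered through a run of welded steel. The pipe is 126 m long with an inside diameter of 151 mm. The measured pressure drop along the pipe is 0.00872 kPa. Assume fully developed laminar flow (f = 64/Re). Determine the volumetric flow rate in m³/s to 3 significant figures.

Q ≈ 3.68×10^-4 m³/s

For laminar flow, f = 64/Re with Re = ρVD/μ, so Darcy-Weisbach reduces to ΔP = 32μLV/D². Solving for V: V = ΔP·D²/(32μL) = 8.72·(0.151)²/(32·0.0024·126) = 0.02055 m/s.
Check: Re = ρVD/μ = 791·0.02055·0.151/0.0024 = 1023 < 2300, so the laminar assumption holds.
Q = V·A = 0.02055·(π/4·0.151²) = 0.0003679 m³/s = 3.68×10^-4 m³/s.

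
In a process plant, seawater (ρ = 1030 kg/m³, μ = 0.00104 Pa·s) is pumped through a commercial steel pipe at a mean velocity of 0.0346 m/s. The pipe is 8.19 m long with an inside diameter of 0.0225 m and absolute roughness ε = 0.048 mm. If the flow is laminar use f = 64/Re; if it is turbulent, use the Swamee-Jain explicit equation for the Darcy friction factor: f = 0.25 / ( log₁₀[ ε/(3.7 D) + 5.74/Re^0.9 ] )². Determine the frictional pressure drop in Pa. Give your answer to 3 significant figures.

Reynolds number Re = ρVD/μ = 1030 · 0.0346 · 0.0225 / 0.00104 = 771.
Re < 2300 → laminar flow, so f = 64/Re = 64/771 = 0.08301 (the turbulent correlation is not needed).
Darcy-Weisbach: ΔP = f(L/D)(ρV²/2) = 0.08301·(8.19/0.0225)·(1030·0.0346²/2) = 0.08301·364·0.6165 = 18.63 Pa.

ΔP ≈ 18.6 Pa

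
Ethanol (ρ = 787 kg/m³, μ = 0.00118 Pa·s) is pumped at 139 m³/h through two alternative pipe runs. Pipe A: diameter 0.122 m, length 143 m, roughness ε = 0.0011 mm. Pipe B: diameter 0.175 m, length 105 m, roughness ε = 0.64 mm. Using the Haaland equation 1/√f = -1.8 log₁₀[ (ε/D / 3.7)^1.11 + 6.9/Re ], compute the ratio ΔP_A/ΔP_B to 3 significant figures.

ΔP_A/ΔP_B ≈ 4.30

Pipe A: V = Q/A = 0.03861/0.01169 = 3.303 m/s; Re = 2.688e+05; ε/D = 9.02e-06; Haaland → f = 0.01471; ΔP_A = f(L/D)(ρV²/2) = 7.402e+04 Pa.
Pipe B: V = Q/A = 0.03861/0.02405 = 1.605 m/s; Re = 1.874e+05; ε/D = 0.00366; Haaland → f = 0.0283; ΔP_B = f(L/D)(ρV²/2) = 1.722e+04 Pa.
ΔP_A/ΔP_B = 7.402e+04/1.722e+04 = 4.30.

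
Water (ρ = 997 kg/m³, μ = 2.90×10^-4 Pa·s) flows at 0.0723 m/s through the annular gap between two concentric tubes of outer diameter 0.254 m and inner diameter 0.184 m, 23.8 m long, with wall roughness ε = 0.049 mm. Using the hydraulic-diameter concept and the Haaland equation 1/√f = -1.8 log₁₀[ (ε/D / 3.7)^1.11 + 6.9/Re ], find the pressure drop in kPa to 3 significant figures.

Hydraulic diameter D_h = 4A/P = D_o - D_i = 0.254 - 0.184 = 0.07 m.
Re = ρVD_h/μ = 997·0.0723·0.07/0.00029 = 1.74e+04.
ε/D_h = 4.9e-05/0.07 = 0.0007; Haaland gives 1/√f = -1.8 log₁₀[7.37e-05+0.000397] = 5.99, so f = 0.02787.
ΔP = f(L/D_h)(ρV²/2) = 0.02787·23.8/0.07·2.606 = 24.69 Pa.
ΔP = 0.0247 kPa.

ΔP ≈ 0.0247 kPa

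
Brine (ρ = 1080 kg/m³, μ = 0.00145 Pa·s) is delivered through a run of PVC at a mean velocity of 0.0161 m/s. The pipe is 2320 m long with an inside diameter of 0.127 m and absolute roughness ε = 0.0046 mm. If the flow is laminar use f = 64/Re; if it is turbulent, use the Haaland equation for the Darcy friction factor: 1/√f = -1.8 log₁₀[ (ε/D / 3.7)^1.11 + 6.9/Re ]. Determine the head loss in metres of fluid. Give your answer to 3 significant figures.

h_f ≈ 0.0101 m

Reynolds number Re = ρVD/μ = 1080 · 0.0161 · 0.127 / 0.00145 = 1523.
Re < 2300 → laminar flow, so f = 64/Re = 64/1523 = 0.04202 (the turbulent correlation is not needed).
Darcy-Weisbach: ΔP = f(L/D)(ρV²/2) = 0.04202·(2320/0.127)·(1080·0.0161²/2) = 0.04202·1.827e+04·0.14 = 107.5 Pa.
Head loss h_f = ΔP/(ρg) = 107.5/(1080·9.81) = 0.0101 m.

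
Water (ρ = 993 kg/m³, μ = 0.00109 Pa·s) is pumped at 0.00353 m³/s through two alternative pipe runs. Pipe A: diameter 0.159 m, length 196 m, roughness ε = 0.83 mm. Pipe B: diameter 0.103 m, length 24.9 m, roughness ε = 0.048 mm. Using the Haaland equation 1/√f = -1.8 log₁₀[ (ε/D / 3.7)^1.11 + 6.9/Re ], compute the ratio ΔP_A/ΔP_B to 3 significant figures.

ΔP_A/ΔP_B ≈ 1.32

Pipe A: V = Q/A = 0.00353/0.01986 = 0.1778 m/s; Re = 2.575e+04; ε/D = 0.00522; Haaland → f = 0.03382; ΔP_A = f(L/D)(ρV²/2) = 654.3 Pa.
Pipe B: V = Q/A = 0.00353/0.008332 = 0.4237 m/s; Re = 3.975e+04; ε/D = 0.000466; Haaland → f = 0.02308; ΔP_B = f(L/D)(ρV²/2) = 497.3 Pa.
ΔP_A/ΔP_B = 654.3/497.3 = 1.32.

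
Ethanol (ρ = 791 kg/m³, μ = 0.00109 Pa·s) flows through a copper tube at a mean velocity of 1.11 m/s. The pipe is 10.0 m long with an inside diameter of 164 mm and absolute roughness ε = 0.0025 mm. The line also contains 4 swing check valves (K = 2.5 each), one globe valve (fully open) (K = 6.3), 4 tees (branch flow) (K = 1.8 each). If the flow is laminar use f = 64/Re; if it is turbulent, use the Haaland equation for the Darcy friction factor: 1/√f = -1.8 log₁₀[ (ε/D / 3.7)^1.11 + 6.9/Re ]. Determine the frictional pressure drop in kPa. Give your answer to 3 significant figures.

ΔP ≈ 12.0 kPa

Reynolds number Re = ρVD/μ = 791 · 1.11 · 0.164 / 0.00109 = 1.321e+05.
Re > 4000 → turbulent. Relative roughness ε/D = 2.5e-06/0.164 = 1.52e-05. Haaland: 1/√f = -1.8 log₁₀[(1.52e-05/3.7)^1.11 + 6.9/1.321e+05] = -1.8 log₁₀[1.05e-06 + 5.22e-05] = 7.692, so f = 0.0169.
Total minor-loss coefficient ΣK = 4·2.5 + 1·6.3 + 4·1.8 = 23.5.
ΔP = [f·L/D + ΣK]·(ρV²/2) = [0.0169·10/0.164 + 23.5]·(791·1.11²/2) = [1.031 + 23.5]·487.3 = 1.195e+04 Pa.
ΔP = 1.195e+04 Pa = 12.0 kPa.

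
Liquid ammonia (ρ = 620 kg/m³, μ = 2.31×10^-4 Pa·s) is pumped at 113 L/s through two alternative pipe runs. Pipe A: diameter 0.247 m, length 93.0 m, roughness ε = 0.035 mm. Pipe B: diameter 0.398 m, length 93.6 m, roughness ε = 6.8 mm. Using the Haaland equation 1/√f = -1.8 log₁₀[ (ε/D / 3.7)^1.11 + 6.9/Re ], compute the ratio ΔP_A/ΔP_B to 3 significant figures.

ΔP_A/ΔP_B ≈ 3.18

Pipe A: V = Q/A = 0.113/0.04792 = 2.358 m/s; Re = 1.563e+06; ε/D = 0.000142; Haaland → f = 0.01356; ΔP_A = f(L/D)(ρV²/2) = 8800 Pa.
Pipe B: V = Q/A = 0.113/0.1244 = 0.9083 m/s; Re = 9.703e+05; ε/D = 0.0171; Haaland → f = 0.04596; ΔP_B = f(L/D)(ρV²/2) = 2765 Pa.
ΔP_A/ΔP_B = 8800/2765 = 3.18.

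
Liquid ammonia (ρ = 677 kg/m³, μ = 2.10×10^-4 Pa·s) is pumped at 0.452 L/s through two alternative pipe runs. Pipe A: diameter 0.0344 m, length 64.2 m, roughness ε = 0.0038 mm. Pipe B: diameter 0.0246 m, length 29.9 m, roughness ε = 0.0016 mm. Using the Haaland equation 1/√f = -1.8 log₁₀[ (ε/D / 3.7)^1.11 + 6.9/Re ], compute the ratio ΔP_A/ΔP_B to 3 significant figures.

ΔP_A/ΔP_B ≈ 0.434

Pipe A: V = Q/A = 0.000452/0.0009294 = 0.4863 m/s; Re = 5.393e+04; ε/D = 0.00011; Haaland → f = 0.02069; ΔP_A = f(L/D)(ρV²/2) = 3092 Pa.
Pipe B: V = Q/A = 0.000452/0.0004753 = 0.951 m/s; Re = 7.542e+04; ε/D = 6.5e-05; Haaland → f = 0.01915; ΔP_B = f(L/D)(ρV²/2) = 7127 Pa.
ΔP_A/ΔP_B = 3092/7127 = 0.434.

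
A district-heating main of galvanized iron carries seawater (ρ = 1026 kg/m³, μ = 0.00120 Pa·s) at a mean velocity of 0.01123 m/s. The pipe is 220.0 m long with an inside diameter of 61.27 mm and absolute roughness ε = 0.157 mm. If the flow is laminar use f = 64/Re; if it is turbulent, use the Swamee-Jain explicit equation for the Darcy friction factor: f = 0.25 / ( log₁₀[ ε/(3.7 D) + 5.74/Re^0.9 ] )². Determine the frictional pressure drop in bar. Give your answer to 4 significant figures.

Reynolds number Re = ρVD/μ = 1026 · 0.01123 · 0.06127 / 0.0012 = 588.3.
Re < 2300 → laminar flow, so f = 64/Re = 64/588.3 = 0.1088 (the turbulent correlation is not needed).
Darcy-Weisbach: ΔP = f(L/D)(ρV²/2) = 0.1088·(220/0.06127)·(1026·0.01123²/2) = 0.1088·3591·0.0647 = 25.27 Pa.
ΔP = 25.27 Pa = 2.527×10^-4 bar.

ΔP ≈ 2.527×10^-4 bar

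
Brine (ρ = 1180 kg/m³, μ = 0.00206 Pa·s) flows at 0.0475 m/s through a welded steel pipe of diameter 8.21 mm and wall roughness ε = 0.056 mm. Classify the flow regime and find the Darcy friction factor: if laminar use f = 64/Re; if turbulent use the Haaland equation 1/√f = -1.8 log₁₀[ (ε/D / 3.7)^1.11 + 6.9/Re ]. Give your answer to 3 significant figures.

f ≈ 0.287

Re = ρVD/μ = 1180·0.0475·0.00821/0.00206 = 223.4.
Re < 2300 → laminar, so f = 64/Re = 0.2865 (roughness is irrelevant in laminar flow).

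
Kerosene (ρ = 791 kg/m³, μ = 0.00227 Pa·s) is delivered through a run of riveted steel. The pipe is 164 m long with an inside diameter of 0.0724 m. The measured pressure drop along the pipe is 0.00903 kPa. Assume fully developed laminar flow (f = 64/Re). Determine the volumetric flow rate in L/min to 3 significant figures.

For laminar flow, f = 64/Re with Re = ρVD/μ, so Darcy-Weisbach reduces to ΔP = 32μLV/D². Solving for V: V = ΔP·D²/(32μL) = 9.03·(0.0724)²/(32·0.00227·164) = 0.003973 m/s.
Check: Re = ρVD/μ = 791·0.003973·0.0724/0.00227 = 100.2 < 2300, so the laminar assumption holds.
Q = V·A = 0.003973·(π/4·0.0724²) = 1.636e-05 m³/s = 0.981 L/min.

Q ≈ 0.981 L/min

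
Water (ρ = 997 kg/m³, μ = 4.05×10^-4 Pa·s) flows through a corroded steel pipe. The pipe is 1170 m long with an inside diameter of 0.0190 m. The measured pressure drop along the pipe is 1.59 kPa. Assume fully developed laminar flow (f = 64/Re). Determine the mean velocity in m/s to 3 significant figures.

V ≈ 0.0379 m/s

For laminar flow, f = 64/Re with Re = ρVD/μ, so Darcy-Weisbach reduces to ΔP = 32μLV/D². Solving for V: V = ΔP·D²/(32μL) = 1590·(0.019)²/(32·0.000405·1170) = 0.03785 m/s.
Check: Re = ρVD/μ = 997·0.03785·0.019/0.000405 = 1771 < 2300, so the laminar assumption holds.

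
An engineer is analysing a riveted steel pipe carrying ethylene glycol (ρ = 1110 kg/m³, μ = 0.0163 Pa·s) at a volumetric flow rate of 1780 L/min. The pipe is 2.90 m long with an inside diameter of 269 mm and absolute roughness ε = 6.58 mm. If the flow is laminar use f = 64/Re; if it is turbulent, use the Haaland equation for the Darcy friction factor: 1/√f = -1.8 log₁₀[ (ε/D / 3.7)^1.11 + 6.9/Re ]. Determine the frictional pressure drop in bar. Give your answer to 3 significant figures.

Q = 1780 L/min = 1780/60000 = 0.02967 m³/s.
Cross-sectional area A = πD²/4 = π(0.269)²/4 = 0.05683 m²; mean velocity V = Q/A = 0.02967/0.05683 = 0.522 m/s.
Reynolds number Re = ρVD/μ = 1110 · 0.522 · 0.269 / 0.0163 = 9562.
Re > 4000 → turbulent. Relative roughness ε/D = 0.00658/0.269 = 0.0245. Haaland: 1/√f = -1.8 log₁₀[(0.0245/3.7)^1.11 + 6.9/9562] = -1.8 log₁₀[0.00381 + 0.000722] = 4.219, so f = 0.05617.
Darcy-Weisbach: ΔP = f(L/D)(ρV²/2) = 0.05617·(2.9/0.269)·(1110·0.522²/2) = 0.05617·10.78·151.2 = 91.58 Pa.
ΔP = 91.58 Pa = 9.16×10^-4 bar.

ΔP ≈ 9.16×10^-4 bar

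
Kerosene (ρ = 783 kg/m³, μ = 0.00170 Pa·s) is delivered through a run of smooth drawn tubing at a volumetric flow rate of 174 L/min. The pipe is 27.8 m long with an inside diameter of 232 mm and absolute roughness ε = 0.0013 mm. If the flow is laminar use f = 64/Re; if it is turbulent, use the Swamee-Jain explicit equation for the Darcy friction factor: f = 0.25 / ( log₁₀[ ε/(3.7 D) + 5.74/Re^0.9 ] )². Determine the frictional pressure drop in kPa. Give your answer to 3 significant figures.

ΔP ≈ 0.00746 kPa

Q = 174 L/min = 174/60000 = 0.0029 m³/s.
Cross-sectional area A = πD²/4 = π(0.232)²/4 = 0.04227 m²; mean velocity V = Q/A = 0.0029/0.04227 = 0.0686 m/s.
Reynolds number Re = ρVD/μ = 783 · 0.0686 · 0.232 / 0.0017 = 7330.
Re > 4000 → turbulent. Relative roughness ε/D = 1.3e-06/0.232 = 5.6e-06. Swamee-Jain: f = 0.25/(log₁₀[5.6e-06/3.7 + 5.74/7330^0.9])² = 0.25/(log₁₀[1.51e-06 + 0.00191])² = 0.25/(-2.719)² = 0.03381.
Darcy-Weisbach: ΔP = f(L/D)(ρV²/2) = 0.03381·(27.8/0.232)·(783·0.0686²/2) = 0.03381·119.8·1.842 = 7.464 Pa.
ΔP = 7.464 Pa = 0.00746 kPa.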